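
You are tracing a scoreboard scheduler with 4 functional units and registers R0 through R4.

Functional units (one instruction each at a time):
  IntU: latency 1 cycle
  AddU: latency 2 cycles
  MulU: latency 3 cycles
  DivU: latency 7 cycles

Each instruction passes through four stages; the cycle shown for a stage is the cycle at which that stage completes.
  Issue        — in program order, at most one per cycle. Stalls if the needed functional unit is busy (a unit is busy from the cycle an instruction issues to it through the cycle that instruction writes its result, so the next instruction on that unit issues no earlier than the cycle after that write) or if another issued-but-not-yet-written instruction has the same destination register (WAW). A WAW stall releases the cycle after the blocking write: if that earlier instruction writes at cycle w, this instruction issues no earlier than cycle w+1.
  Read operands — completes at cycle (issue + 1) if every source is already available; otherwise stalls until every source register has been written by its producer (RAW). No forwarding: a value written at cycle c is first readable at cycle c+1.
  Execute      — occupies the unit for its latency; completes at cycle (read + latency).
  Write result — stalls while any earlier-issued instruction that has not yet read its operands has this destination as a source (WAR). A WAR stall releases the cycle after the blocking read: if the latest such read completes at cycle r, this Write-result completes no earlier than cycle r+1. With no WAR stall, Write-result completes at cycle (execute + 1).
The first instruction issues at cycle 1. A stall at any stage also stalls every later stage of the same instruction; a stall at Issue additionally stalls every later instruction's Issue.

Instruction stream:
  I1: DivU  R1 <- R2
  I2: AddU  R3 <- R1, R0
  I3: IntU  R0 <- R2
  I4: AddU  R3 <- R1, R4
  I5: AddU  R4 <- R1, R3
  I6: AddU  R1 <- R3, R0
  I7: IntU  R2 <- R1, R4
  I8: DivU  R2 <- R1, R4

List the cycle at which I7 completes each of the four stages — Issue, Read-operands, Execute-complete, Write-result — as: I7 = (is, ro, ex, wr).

I7 = (26, 30, 31, 32)

I1 -> (1, 2, 9, 10)
I2 -> (2, 11, 13, 14)  // RAW R1: wait I1 write@10
I3 -> (3, 4, 5, 12)  // WAR R0: wait I2 read@11
I4 -> (15, 16, 18, 19)  // struct: AddU busy until I2 writes@14
I5 -> (20, 21, 23, 24)  // struct: AddU busy until I4 writes@19
I6 -> (25, 26, 28, 29)  // struct: AddU busy until I5 writes@24
I7 -> (26, 30, 31, 32)  // RAW R1: wait I6 write@29
I8 -> (33, 34, 41, 42)  // WAW R2: wait I7 write@32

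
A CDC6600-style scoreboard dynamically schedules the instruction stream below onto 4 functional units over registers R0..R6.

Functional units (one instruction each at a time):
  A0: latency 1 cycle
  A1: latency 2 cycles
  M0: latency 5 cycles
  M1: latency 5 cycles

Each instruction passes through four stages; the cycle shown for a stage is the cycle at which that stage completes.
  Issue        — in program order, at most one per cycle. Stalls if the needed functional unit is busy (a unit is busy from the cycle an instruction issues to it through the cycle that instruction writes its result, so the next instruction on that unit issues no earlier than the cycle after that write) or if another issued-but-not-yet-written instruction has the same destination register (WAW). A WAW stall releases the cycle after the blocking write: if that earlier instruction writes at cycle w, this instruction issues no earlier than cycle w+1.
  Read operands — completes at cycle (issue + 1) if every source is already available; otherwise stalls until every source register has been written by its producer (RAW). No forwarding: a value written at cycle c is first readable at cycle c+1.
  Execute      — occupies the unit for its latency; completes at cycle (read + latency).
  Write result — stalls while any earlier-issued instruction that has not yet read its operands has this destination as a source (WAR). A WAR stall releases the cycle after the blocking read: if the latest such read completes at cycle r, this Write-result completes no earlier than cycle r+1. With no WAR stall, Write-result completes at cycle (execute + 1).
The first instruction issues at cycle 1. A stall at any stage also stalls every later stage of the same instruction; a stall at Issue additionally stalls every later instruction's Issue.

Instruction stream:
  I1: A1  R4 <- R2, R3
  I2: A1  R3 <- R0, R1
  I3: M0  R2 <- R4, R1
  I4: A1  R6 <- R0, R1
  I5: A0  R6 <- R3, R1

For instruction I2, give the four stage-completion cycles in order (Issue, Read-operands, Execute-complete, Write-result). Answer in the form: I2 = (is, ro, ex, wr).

I2 = (6, 7, 9, 10)

t=1  issue I1 (A1)
t=2  I1 read-ops
t=4  I1 finished on A1
t=5  I1→R4
t=6  issue I2 (A1)
t=7  I2 read-ops · issue I3 (M0)
t=8  I3 read-ops
t=9  I2 finished on A1
t=10  I2→R3
t=11  issue I4 (A1)
t=12  I4 read-ops
t=13  I3 finished on M0
t=14  I3→R2 · I4 finished on A1
t=15  I4→R6
t=16  issue I5 (A0)
t=17  I5 read-ops
t=18  I5 finished on A0
t=19  I5→R6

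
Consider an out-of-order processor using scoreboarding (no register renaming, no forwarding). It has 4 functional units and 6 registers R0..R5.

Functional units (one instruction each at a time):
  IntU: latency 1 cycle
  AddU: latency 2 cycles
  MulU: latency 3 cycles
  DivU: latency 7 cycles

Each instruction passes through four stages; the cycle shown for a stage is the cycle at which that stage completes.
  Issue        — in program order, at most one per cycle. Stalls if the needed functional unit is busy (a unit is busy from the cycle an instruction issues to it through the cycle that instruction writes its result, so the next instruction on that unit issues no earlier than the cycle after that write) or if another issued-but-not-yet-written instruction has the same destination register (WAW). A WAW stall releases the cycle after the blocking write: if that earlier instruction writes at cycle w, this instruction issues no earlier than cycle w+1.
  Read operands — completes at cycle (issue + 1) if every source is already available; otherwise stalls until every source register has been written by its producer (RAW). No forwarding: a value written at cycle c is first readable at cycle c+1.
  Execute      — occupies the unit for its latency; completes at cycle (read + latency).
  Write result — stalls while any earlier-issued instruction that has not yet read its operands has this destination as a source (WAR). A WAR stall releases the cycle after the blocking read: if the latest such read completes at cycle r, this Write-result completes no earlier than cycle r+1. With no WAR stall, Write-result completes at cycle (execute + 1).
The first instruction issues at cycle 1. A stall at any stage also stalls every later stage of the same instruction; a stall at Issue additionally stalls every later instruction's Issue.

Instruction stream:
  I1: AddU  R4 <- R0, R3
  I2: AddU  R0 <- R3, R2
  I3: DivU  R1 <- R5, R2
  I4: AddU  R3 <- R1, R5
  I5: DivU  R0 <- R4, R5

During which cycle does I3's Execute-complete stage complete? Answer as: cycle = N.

I1 -> (1, 2, 4, 5)
I2 -> (6, 7, 9, 10)  // struct: AddU busy until I1 writes@5
I3 -> (7, 8, 15, 16)
I4 -> (11, 17, 19, 20)  // struct: AddU busy until I2 writes@10, RAW R1: wait I3 write@16
I5 -> (17, 18, 25, 26)  // struct: DivU busy until I3 writes@16

cycle = 15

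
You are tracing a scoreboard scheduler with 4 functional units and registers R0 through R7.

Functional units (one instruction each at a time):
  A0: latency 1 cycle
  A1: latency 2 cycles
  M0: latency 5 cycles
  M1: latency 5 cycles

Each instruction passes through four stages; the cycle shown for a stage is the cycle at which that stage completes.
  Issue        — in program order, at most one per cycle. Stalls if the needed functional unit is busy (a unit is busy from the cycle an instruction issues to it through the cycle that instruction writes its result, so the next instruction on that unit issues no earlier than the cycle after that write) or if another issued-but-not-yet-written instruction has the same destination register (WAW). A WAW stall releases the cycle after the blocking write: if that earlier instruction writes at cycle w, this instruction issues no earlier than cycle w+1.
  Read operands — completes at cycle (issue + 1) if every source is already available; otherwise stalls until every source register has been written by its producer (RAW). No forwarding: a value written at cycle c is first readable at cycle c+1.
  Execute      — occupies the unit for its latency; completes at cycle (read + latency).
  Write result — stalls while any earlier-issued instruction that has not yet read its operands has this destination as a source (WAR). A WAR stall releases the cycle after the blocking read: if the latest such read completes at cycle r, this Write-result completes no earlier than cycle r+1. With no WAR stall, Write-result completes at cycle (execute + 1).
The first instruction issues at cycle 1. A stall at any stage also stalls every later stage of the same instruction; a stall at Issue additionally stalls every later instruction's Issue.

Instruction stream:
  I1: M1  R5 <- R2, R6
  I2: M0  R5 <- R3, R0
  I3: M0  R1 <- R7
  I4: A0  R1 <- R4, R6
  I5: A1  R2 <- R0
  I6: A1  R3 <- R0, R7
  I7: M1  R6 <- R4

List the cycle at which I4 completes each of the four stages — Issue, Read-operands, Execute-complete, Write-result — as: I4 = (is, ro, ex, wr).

I1: IS=1 RO=2 EX=7 WR=8
I2: IS=9 RO=10 EX=15 WR=16  [WAW R5: wait I1 write@8]
I3: IS=17 RO=18 EX=23 WR=24  [struct: M0 busy until I2 writes@16]
I4: IS=25 RO=26 EX=27 WR=28  [WAW R1: wait I3 write@24]
I5: IS=26 RO=27 EX=29 WR=30
I6: IS=31 RO=32 EX=34 WR=35  [struct: A1 busy until I5 writes@30]
I7: IS=32 RO=33 EX=38 WR=39

I4 = (25, 26, 27, 28)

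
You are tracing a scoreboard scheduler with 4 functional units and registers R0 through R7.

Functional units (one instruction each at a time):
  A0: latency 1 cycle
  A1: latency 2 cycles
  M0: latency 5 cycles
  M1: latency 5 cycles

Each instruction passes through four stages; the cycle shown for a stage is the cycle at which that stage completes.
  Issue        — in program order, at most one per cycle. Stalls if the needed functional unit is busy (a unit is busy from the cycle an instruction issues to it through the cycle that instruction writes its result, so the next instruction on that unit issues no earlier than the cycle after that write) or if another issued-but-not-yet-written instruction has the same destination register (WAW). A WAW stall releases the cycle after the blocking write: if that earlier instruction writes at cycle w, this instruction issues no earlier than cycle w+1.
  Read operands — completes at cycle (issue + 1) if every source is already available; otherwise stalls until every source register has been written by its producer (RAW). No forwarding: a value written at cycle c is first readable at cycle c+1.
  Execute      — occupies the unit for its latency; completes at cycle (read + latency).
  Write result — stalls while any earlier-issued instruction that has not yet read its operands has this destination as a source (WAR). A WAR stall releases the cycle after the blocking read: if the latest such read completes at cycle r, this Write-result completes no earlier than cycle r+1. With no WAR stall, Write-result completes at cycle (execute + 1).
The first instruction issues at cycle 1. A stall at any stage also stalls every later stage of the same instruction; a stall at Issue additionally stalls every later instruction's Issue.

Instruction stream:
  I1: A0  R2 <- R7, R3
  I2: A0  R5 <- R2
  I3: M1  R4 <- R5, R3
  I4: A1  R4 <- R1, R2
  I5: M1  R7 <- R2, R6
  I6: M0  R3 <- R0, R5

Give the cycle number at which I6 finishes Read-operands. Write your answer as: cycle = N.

cycle = 19

[1] issue I1 (A0)
[2] I1 read-ops
[3] I1 finished on A0
[4] I1→R2
[5] issue I2 (A0)
[6] I2 read-ops · issue I3 (M1)
[7] I2 finished on A0
[8] I2→R5
[9] I3 read-ops
[14] I3 finished on M1
[15] I3→R4
[16] issue I4 (A1)
[17] I4 read-ops · issue I5 (M1)
[18] I5 read-ops · issue I6 (M0)
[19] I4 finished on A1 · I6 read-ops
[20] I4→R4
[23] I5 finished on M1
[24] I5→R7 · I6 finished on M0
[25] I6→R3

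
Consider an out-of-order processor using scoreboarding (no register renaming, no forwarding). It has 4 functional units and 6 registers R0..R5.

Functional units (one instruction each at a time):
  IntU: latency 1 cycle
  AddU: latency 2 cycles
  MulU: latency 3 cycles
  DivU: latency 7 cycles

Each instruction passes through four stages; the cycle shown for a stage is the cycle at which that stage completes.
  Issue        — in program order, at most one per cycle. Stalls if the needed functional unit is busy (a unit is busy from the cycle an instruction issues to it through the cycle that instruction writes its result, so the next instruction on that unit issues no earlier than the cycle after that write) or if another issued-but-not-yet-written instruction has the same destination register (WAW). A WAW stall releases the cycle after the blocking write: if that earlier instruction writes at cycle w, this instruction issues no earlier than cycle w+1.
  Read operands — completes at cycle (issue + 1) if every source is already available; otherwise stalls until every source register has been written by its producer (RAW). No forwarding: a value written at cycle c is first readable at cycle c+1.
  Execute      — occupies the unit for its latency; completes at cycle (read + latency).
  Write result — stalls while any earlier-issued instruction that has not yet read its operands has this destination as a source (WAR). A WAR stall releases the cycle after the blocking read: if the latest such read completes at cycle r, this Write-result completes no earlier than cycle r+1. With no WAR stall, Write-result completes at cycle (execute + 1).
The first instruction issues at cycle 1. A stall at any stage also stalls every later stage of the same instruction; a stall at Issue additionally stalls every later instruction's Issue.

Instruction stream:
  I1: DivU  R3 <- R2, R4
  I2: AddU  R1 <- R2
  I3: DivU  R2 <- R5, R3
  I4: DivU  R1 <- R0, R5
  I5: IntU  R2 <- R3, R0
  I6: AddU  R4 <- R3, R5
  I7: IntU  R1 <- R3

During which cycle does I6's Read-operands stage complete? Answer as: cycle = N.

I1  is:1  ro:2  ex:9  wr:10
I2  is:2  ro:3  ex:5  wr:6
I3  is:11  ro:12  ex:19  wr:20  — struct: DivU busy until I1 writes@10
I4  is:21  ro:22  ex:29  wr:30  — struct: DivU busy until I3 writes@20
I5  is:22  ro:23  ex:24  wr:25
I6  is:23  ro:24  ex:26  wr:27
I7  is:31  ro:32  ex:33  wr:34  — WAW R1: wait I4 write@30

cycle = 24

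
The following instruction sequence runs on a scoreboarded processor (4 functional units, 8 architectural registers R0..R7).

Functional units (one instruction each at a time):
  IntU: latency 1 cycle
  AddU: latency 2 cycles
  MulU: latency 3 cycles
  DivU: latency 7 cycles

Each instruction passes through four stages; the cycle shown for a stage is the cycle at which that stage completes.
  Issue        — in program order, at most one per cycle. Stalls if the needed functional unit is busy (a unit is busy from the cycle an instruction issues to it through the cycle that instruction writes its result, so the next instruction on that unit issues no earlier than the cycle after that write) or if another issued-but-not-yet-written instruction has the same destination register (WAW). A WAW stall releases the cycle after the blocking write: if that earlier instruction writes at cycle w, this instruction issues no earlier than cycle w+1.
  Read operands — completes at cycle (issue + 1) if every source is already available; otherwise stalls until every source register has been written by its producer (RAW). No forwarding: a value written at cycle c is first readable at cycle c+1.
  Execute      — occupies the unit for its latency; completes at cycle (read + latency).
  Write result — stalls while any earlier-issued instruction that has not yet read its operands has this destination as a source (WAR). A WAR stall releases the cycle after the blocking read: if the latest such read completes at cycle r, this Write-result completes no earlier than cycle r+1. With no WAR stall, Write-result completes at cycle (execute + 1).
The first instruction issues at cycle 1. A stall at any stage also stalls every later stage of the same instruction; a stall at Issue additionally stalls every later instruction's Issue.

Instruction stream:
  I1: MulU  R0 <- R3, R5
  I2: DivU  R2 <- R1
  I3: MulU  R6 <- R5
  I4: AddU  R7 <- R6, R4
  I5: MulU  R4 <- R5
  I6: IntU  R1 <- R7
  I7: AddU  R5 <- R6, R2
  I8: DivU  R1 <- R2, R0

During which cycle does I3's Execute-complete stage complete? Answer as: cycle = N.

I1  is:1  ro:2  ex:5  wr:6
I2  is:2  ro:3  ex:10  wr:11
I3  is:7  ro:8  ex:11  wr:12  — struct: MulU busy until I1 writes@6
I4  is:8  ro:13  ex:15  wr:16  — RAW R6: wait I3 write@12
I5  is:13  ro:14  ex:17  wr:18  — struct: MulU busy until I3 writes@12
I6  is:14  ro:17  ex:18  wr:19  — RAW R7: wait I4 write@16
I7  is:17  ro:18  ex:20  wr:21  — struct: AddU busy until I4 writes@16
I8  is:20  ro:21  ex:28  wr:29  — WAW R1: wait I6 write@19

cycle = 11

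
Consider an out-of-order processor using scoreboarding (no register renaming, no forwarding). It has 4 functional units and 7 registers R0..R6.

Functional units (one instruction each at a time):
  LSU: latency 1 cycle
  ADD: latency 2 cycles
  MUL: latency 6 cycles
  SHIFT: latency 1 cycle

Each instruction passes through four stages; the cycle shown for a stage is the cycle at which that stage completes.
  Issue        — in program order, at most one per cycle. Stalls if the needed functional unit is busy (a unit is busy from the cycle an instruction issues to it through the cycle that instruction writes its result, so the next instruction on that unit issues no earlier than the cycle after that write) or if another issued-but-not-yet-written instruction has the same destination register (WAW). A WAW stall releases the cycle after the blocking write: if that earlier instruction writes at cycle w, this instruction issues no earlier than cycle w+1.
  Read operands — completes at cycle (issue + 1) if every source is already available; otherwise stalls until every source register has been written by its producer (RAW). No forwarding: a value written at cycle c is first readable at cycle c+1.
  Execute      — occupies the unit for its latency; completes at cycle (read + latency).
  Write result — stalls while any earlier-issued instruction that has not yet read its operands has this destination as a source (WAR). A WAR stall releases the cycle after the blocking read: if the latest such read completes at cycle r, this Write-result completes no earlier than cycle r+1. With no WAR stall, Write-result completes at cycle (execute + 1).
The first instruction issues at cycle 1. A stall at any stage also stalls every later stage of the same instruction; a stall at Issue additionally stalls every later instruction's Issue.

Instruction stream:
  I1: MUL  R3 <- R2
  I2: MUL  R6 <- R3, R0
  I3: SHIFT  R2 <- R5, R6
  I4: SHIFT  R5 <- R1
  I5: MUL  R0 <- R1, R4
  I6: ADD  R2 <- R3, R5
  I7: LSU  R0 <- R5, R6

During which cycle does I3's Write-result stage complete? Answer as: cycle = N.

cycle = 21

I1 -> (1, 2, 8, 9)
I2 -> (10, 11, 17, 18)  // struct: MUL busy until I1 writes@9
I3 -> (11, 19, 20, 21)  // RAW R6: wait I2 write@18
I4 -> (22, 23, 24, 25)  // struct: SHIFT busy until I3 writes@21
I5 -> (23, 24, 30, 31)
I6 -> (24, 26, 28, 29)  // RAW R5: wait I4 write@25
I7 -> (32, 33, 34, 35)  // WAW R0: wait I5 write@31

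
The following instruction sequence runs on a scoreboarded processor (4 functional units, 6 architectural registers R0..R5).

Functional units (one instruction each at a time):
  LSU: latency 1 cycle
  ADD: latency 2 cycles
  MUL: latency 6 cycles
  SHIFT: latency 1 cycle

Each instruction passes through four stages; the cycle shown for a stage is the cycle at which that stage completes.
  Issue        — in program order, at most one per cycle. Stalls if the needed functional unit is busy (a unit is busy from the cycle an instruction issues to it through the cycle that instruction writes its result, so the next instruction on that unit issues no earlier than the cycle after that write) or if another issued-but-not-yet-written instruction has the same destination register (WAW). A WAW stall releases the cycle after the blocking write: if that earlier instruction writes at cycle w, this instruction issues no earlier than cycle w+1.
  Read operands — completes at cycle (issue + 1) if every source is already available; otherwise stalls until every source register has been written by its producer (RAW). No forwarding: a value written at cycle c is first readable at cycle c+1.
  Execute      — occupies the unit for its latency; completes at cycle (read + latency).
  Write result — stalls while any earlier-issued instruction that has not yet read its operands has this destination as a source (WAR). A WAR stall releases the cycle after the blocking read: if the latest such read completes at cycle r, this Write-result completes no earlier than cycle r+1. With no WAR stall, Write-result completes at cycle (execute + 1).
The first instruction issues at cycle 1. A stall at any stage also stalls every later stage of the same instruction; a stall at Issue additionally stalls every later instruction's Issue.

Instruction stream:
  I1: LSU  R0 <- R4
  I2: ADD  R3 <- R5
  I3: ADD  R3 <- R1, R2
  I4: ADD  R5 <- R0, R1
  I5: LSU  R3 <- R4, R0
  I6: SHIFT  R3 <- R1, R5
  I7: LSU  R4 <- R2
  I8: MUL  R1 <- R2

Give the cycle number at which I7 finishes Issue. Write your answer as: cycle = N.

I1: IS=1 RO=2 EX=3 WR=4
I2: IS=2 RO=3 EX=5 WR=6
I3: IS=7 RO=8 EX=10 WR=11  [struct: ADD busy until I2 writes@6]
I4: IS=12 RO=13 EX=15 WR=16  [struct: ADD busy until I3 writes@11]
I5: IS=13 RO=14 EX=15 WR=16
I6: IS=17 RO=18 EX=19 WR=20  [WAW R3: wait I5 write@16]
I7: IS=18 RO=19 EX=20 WR=21
I8: IS=19 RO=20 EX=26 WR=27

cycle = 18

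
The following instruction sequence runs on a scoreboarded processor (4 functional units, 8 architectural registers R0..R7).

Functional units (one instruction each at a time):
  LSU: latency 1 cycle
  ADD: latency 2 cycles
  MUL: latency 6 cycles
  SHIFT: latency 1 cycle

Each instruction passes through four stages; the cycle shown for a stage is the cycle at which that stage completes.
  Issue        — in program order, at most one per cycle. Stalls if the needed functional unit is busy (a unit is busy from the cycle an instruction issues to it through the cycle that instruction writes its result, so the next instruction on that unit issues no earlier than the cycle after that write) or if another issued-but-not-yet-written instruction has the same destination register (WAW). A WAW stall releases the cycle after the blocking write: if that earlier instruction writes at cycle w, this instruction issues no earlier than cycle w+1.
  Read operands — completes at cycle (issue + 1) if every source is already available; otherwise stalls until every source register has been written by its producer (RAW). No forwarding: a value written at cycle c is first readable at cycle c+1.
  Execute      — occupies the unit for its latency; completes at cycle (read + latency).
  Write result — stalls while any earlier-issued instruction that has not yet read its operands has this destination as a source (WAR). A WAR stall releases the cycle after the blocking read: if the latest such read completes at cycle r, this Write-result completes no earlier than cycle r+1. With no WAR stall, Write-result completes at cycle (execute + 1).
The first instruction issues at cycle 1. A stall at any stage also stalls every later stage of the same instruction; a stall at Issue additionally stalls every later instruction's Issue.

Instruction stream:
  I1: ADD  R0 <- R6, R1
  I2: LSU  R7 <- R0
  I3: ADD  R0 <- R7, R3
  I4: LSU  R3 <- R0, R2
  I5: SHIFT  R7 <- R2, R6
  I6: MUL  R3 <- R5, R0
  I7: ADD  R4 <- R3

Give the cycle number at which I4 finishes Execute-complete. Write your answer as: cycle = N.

  I1 | 1 | 2 | 4 | 5
  I2 | 2 | 6 | 7 | 8   RAW R0: wait I1 write@5
  I3 | 6 | 9 | 11 | 12   struct: ADD busy until I1 writes@5 · RAW R7: wait I2 write@8
  I4 | 9 | 13 | 14 | 15   struct: LSU busy until I2 writes@8 · RAW R0: wait I3 write@12
  I5 | 10 | 11 | 12 | 13
  I6 | 16 | 17 | 23 | 24   WAW R3: wait I4 write@15
  I7 | 17 | 25 | 27 | 28   RAW R3: wait I6 write@24

cycle = 14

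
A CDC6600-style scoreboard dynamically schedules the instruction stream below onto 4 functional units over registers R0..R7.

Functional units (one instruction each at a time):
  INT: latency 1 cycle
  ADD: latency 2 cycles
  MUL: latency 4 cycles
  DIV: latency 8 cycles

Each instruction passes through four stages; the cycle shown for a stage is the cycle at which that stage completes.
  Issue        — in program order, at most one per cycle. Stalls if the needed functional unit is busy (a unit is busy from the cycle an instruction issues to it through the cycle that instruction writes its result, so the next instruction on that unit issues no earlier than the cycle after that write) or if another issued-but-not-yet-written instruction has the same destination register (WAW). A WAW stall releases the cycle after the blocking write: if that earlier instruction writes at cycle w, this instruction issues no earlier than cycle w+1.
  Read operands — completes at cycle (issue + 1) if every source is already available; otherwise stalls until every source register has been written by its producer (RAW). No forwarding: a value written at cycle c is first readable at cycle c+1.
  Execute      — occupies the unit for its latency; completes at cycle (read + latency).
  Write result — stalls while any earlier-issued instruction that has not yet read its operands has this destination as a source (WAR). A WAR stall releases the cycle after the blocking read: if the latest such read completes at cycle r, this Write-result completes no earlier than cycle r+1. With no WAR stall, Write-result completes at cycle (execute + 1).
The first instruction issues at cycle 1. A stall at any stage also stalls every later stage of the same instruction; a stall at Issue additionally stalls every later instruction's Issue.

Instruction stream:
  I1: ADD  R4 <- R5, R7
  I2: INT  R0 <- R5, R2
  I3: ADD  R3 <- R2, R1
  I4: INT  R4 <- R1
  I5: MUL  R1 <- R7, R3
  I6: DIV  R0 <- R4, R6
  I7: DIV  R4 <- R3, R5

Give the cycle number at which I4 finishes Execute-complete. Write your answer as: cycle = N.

I1 -> (1, 2, 4, 5)
I2 -> (2, 3, 4, 5)
I3 -> (6, 7, 9, 10)  // struct: ADD busy until I1 writes@5
I4 -> (7, 8, 9, 10)
I5 -> (8, 11, 15, 16)  // RAW R3: wait I3 write@10
I6 -> (9, 11, 19, 20)  // RAW R4: wait I4 write@10
I7 -> (21, 22, 30, 31)  // struct: DIV busy until I6 writes@20

cycle = 9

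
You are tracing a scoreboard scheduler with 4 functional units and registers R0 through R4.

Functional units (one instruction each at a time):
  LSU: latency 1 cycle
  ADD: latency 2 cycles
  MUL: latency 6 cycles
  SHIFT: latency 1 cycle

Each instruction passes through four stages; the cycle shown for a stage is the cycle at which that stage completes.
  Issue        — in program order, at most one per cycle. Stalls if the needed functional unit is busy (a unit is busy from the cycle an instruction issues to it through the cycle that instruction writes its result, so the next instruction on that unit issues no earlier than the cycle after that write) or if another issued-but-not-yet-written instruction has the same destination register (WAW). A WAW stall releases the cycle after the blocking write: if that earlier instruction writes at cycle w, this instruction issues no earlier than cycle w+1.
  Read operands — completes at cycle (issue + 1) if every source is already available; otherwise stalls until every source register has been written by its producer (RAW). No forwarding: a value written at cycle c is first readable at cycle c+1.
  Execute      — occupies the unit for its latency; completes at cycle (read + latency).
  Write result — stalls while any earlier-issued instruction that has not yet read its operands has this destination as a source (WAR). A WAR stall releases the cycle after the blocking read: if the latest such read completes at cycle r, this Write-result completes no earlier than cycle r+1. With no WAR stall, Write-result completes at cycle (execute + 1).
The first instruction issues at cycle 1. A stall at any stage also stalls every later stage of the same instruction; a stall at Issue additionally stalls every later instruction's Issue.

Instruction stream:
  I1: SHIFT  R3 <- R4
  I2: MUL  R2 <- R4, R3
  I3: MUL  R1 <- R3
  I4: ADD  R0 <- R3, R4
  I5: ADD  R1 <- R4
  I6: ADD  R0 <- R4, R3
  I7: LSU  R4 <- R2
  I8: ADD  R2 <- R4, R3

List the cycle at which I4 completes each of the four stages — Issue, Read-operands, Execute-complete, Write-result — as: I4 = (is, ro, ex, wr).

I4 = (14, 15, 17, 18)

I1 -> (1, 2, 3, 4)
I2 -> (2, 5, 11, 12)  // RAW R3: wait I1 write@4
I3 -> (13, 14, 20, 21)  // struct: MUL busy until I2 writes@12
I4 -> (14, 15, 17, 18)
I5 -> (22, 23, 25, 26)  // WAW R1: wait I3 write@21
I6 -> (27, 28, 30, 31)  // struct: ADD busy until I5 writes@26
I7 -> (28, 29, 30, 31)
I8 -> (32, 33, 35, 36)  // struct: ADD busy until I6 writes@31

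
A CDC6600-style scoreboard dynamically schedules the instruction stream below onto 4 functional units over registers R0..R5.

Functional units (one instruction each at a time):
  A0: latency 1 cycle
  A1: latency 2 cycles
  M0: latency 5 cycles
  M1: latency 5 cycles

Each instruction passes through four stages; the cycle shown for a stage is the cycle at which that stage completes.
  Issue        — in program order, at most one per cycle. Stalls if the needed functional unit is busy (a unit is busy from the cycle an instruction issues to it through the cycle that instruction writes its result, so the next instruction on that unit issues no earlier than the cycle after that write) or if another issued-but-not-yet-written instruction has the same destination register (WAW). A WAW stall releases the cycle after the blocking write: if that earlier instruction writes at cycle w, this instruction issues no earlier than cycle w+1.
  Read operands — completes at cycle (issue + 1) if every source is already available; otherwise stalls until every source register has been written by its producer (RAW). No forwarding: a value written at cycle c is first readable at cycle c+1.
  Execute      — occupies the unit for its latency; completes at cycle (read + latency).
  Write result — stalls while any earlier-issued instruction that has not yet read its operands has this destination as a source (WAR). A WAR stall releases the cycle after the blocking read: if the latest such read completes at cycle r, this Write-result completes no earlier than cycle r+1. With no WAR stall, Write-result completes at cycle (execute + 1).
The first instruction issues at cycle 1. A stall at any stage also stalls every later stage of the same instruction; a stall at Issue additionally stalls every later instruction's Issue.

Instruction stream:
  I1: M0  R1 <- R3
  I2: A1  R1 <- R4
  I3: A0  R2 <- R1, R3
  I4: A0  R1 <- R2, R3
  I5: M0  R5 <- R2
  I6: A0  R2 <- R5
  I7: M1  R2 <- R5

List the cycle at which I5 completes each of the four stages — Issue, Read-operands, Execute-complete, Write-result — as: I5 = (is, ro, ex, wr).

I5 = (18, 19, 24, 25)

c1: I1 issues→M0
c2: I1 reads
c7: I1 exec-done
c8: I1 writes R1
c9: I2 issues→A1
c10: I2 reads; I3 issues→A0
c12: I2 exec-done
c13: I2 writes R1
c14: I3 reads
c15: I3 exec-done
c16: I3 writes R2
c17: I4 issues→A0
c18: I4 reads; I5 issues→M0
c19: I4 exec-done; I5 reads
c20: I4 writes R1
c21: I6 issues→A0
c24: I5 exec-done
c25: I5 writes R5
c26: I6 reads
c27: I6 exec-done
c28: I6 writes R2
c29: I7 issues→M1
c30: I7 reads
c35: I7 exec-done
c36: I7 writes R2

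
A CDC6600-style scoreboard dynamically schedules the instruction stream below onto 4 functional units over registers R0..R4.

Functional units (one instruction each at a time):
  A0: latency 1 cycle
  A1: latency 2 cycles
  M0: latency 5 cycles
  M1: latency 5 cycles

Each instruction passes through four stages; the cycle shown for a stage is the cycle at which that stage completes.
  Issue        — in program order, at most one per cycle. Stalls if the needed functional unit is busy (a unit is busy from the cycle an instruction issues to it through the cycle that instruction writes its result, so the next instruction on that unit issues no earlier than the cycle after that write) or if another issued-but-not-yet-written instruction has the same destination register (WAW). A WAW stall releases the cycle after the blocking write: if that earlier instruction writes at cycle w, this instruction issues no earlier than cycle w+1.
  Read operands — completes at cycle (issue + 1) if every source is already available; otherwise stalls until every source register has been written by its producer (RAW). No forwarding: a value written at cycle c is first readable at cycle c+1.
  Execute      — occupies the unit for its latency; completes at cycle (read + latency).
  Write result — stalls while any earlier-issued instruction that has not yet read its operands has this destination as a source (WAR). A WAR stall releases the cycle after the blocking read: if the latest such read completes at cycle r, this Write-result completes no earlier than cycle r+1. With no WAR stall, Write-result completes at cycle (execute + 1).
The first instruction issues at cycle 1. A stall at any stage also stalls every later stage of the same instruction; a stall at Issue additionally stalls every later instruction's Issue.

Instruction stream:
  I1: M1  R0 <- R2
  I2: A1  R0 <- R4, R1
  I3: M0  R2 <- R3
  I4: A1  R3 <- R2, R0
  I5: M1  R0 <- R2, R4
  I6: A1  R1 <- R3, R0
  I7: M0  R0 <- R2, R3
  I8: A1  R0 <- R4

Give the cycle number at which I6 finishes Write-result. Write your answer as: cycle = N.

[I1] 1/2/7/8
[I2] 9/10/12/13  (WAW R0: wait I1 write@8)
[I3] 10/11/16/17
[I4] 14/18/20/21  (struct: A1 busy until I2 writes@13; RAW R2: wait I3 write@17)
[I5] 15/18/23/24  (RAW R2: wait I3 write@17)
[I6] 22/25/27/28  (struct: A1 busy until I4 writes@21; RAW R0: wait I5 write@24)
[I7] 25/26/31/32  (WAW R0: wait I5 write@24)
[I8] 33/34/36/37  (WAW R0: wait I7 write@32)

cycle = 28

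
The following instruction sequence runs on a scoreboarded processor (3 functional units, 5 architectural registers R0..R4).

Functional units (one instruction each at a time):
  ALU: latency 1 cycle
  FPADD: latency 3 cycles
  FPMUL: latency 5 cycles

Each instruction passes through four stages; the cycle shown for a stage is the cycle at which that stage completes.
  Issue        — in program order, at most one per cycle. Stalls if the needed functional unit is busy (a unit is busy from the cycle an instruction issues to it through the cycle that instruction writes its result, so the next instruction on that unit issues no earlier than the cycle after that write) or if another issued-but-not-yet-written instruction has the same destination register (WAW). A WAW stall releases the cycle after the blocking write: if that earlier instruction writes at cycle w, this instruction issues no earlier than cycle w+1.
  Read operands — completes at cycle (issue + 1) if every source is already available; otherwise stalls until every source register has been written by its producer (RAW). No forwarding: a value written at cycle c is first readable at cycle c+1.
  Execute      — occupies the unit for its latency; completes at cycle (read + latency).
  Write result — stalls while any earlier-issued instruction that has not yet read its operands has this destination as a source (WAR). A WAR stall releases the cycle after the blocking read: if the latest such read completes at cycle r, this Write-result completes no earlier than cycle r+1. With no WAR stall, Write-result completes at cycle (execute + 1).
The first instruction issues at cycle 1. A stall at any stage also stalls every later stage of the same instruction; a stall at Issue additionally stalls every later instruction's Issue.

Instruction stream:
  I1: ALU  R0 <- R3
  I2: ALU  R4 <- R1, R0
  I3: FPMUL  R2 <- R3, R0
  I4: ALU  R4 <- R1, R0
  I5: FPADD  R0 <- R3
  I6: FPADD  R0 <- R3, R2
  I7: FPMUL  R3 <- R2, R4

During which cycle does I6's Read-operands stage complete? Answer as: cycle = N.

cycle = 17

I1 -> (1, 2, 3, 4)
I2 -> (5, 6, 7, 8)  // struct: ALU busy until I1 writes@4
I3 -> (6, 7, 12, 13)
I4 -> (9, 10, 11, 12)  // struct: ALU busy until I2 writes@8
I5 -> (10, 11, 14, 15)
I6 -> (16, 17, 20, 21)  // struct: FPADD busy until I5 writes@15
I7 -> (17, 18, 23, 24)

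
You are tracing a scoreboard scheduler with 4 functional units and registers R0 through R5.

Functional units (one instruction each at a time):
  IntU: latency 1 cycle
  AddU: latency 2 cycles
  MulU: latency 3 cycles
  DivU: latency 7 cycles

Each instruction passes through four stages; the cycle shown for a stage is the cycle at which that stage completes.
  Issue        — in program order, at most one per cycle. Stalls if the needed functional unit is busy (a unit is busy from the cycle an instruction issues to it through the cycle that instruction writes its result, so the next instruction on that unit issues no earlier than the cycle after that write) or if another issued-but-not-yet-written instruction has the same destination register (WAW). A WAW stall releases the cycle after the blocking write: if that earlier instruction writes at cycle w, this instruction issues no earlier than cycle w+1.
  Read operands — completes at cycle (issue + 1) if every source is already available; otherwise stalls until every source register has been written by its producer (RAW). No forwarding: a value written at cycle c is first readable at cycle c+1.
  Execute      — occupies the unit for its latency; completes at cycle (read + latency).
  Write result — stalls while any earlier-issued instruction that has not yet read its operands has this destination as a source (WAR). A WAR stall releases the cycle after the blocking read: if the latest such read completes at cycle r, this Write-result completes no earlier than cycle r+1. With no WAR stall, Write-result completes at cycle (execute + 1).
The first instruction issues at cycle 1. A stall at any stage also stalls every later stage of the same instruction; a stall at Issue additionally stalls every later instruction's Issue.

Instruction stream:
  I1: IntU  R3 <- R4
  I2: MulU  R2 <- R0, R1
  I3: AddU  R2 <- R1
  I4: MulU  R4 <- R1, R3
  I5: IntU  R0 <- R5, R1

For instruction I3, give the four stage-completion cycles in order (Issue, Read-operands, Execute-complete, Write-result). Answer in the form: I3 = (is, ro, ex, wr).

I3 = (8, 9, 11, 12)

c1: issue I1 (IntU)
c2: I1 read-ops; issue I2 (MulU)
c3: I1 finished on IntU; I2 read-ops
c4: I1→R3
c6: I2 finished on MulU
c7: I2→R2
c8: issue I3 (AddU)
c9: I3 read-ops; issue I4 (MulU)
c10: I4 read-ops; issue I5 (IntU)
c11: I3 finished on AddU; I5 read-ops
c12: I3→R2; I5 finished on IntU
c13: I4 finished on MulU; I5→R0
c14: I4→R4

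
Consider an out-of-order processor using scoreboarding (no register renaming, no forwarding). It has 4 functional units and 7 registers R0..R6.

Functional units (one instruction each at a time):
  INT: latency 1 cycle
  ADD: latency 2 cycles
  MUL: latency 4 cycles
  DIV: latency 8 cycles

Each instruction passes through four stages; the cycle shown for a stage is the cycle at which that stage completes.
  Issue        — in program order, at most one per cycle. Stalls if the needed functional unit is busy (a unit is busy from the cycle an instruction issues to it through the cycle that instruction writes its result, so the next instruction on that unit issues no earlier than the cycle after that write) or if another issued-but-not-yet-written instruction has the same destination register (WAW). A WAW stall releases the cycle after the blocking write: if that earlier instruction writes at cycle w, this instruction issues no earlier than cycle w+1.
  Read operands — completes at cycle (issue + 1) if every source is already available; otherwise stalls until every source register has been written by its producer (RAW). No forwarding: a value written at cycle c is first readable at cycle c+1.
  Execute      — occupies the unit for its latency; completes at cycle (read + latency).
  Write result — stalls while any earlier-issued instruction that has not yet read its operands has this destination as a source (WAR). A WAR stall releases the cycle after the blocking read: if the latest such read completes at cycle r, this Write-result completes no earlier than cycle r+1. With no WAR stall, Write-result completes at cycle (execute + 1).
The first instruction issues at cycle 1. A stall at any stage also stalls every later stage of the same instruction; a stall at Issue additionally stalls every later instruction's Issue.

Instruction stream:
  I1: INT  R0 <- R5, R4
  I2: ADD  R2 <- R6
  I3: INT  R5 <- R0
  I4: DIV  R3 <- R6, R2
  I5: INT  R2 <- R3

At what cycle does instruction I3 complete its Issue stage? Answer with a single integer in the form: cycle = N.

t=1  I1→INT
t=2  I1 RO · I2→ADD
t=3  I1 EX · I2 RO
t=4  I1 WR R0
t=5  I2 EX · I3→INT
t=6  I2 WR R2 · I3 RO · I4→DIV
t=7  I3 EX · I4 RO
t=8  I3 WR R5
t=9  I5→INT
t=15  I4 EX
t=16  I4 WR R3
t=17  I5 RO
t=18  I5 EX
t=19  I5 WR R2

cycle = 5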